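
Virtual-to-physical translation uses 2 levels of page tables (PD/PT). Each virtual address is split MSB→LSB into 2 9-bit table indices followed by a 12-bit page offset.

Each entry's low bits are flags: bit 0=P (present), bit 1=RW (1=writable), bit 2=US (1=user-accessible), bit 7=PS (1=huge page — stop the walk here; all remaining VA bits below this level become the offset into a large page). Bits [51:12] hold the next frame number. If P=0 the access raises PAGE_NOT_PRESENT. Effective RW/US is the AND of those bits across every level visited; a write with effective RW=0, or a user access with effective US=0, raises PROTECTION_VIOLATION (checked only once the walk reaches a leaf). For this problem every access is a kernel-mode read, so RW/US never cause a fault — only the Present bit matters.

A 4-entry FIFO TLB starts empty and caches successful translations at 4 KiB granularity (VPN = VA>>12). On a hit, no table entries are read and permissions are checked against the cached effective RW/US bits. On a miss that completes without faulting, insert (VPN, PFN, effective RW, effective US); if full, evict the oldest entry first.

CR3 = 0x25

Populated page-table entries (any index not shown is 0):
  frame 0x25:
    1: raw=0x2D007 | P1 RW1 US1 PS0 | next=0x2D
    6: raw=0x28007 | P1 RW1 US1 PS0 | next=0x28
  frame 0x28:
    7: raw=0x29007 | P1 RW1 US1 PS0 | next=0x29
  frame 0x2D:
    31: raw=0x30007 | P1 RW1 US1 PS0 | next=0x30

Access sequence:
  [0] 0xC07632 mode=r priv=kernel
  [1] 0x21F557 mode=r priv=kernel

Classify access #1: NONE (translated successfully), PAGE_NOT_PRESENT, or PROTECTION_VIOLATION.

Per-access translation:
#0 VA=0xC07632 (r,kernel):
  L0 @0x25[6] → 0x28007  P=1,RW=1,US=1,PS=0
  L1 @0x28[7] → 0x29007  P=1,RW=1,US=1,PS=0
  ✓ 0x29632  — 2 lookups
#1 VA=0x21F557 (r,kernel):
  L0 @0x25[1] → 0x2D007  P=1,RW=1,US=1,PS=0
  L1 @0x2D[31] → 0x30007  P=1,RW=1,US=1,PS=0
  ✓ 0x30557  — 2 lookups

Access #1 fault: NONE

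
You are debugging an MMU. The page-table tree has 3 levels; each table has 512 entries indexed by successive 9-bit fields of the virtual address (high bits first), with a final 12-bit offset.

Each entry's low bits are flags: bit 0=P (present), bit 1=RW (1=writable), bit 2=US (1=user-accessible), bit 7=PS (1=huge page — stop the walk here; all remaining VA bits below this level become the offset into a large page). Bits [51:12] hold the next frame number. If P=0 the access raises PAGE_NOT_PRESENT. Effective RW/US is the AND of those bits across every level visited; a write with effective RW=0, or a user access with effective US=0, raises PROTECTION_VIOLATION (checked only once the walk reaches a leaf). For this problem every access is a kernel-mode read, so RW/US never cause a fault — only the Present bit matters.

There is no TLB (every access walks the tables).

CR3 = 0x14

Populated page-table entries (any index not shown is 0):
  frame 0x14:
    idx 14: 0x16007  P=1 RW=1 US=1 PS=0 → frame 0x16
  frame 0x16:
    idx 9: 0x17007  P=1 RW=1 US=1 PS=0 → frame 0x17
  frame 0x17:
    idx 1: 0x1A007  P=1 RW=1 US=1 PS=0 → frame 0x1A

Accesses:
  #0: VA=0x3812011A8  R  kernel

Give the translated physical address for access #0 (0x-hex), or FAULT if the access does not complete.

Walk each access:
#0 VA=0x3812011A8 (r,kernel):
  L0: frame=0x14 idx=14 entry=0x16007 [P=1 RW=1 US=1 PS=0]
  L1: frame=0x16 idx=9 entry=0x17007 [P=1 RW=1 US=1 PS=0]
  L2: frame=0x17 idx=1 entry=0x1A007 [P=1 RW=1 US=1 PS=0]
  → PA=0x1A1A8  (3 entries read)

Access #0 PA: 0x1A1A8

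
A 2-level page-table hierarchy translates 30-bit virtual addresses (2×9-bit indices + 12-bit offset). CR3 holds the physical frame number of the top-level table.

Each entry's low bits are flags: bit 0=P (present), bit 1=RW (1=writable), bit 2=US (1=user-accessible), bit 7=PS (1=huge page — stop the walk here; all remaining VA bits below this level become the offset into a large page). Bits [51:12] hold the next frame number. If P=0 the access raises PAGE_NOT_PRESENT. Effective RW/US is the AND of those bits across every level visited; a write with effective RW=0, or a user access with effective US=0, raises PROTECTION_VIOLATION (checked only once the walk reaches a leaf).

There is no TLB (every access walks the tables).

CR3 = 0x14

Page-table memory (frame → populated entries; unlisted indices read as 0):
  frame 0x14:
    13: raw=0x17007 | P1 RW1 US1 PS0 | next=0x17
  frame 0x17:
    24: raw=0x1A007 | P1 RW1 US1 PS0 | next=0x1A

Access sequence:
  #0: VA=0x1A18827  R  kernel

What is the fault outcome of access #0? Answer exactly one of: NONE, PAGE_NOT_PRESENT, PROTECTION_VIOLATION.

Per-access translation:
#0 VA=0x1A18827 (r,kernel):
  [0] read 0x14 idx=13: raw=0x17007 flags P=1 W=1 U=1 S=0
  [1] read 0x17 idx=24: raw=0x1A007 flags P=1 W=1 U=1 S=0
  ✓ 0x1A827  — 2 lookups

Access #0 fault: NONE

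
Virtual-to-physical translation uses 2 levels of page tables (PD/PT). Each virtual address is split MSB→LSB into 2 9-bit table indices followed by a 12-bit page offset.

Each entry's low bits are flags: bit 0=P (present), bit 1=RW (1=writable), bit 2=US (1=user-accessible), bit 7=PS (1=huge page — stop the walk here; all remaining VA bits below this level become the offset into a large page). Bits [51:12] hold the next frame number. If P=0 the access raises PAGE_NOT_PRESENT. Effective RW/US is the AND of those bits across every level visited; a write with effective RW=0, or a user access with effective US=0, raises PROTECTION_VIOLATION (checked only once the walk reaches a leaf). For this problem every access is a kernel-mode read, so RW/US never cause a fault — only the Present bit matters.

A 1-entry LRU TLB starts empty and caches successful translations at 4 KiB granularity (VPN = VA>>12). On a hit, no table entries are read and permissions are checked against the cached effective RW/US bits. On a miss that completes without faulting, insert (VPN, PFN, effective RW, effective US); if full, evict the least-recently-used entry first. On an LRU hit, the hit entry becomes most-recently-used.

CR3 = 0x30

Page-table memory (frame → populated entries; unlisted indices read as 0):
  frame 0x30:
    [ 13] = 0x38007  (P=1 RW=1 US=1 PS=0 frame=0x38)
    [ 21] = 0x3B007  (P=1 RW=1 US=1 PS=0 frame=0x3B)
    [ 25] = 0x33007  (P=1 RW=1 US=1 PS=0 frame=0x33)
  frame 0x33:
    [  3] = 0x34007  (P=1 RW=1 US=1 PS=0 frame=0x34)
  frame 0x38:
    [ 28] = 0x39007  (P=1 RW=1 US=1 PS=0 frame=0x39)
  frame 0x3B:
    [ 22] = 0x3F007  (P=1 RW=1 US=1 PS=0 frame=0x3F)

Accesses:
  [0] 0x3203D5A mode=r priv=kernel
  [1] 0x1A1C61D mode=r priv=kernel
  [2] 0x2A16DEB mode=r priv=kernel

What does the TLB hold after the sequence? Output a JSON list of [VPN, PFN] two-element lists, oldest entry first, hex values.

Per-access translation:
#0 VA=0x3203D5A (r,kernel):
  [0] read 0x30 idx=25: raw=0x33007 flags P=1 W=1 U=1 S=0
  [1] read 0x33 idx=3: raw=0x34007 flags P=1 W=1 U=1 S=0
  ✓ 0x34D5A  — 2 lookups
#1 VA=0x1A1C61D (r,kernel):
  [0] read 0x30 idx=13: raw=0x38007 flags P=1 W=1 U=1 S=0
  [1] read 0x38 idx=28: raw=0x39007 flags P=1 W=1 U=1 S=0
  ✓ 0x3961D  — 2 lookups
#2 VA=0x2A16DEB (r,kernel):
  [0] read 0x30 idx=21: raw=0x3B007 flags P=1 W=1 U=1 S=0
  [1] read 0x3B idx=22: raw=0x3F007 flags P=1 W=1 U=1 S=0
  ✓ 0x3FDEB  — 2 lookups

TLB: [["0x2A16", "0x3F"]]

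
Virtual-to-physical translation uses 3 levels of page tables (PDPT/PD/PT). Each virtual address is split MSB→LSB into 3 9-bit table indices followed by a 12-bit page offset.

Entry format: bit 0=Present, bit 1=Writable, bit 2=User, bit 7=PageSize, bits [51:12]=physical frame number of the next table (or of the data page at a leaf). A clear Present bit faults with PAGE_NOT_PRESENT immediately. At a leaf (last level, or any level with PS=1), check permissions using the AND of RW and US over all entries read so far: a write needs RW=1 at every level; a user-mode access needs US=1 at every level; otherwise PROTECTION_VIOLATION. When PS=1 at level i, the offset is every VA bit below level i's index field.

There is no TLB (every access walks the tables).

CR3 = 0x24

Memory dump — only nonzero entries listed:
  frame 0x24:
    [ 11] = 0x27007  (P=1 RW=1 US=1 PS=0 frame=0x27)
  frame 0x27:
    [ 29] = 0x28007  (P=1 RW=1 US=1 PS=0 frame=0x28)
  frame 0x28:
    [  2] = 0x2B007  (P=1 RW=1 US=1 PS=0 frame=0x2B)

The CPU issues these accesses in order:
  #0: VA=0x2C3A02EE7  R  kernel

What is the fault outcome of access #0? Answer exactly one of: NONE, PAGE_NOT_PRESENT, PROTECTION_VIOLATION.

Walk each access:
#0 VA=0x2C3A02EE7 (r,kernel):
  L0 @0x24[11] → 0x27007  P=1,RW=1,US=1,PS=0
  L1 @0x27[29] → 0x28007  P=1,RW=1,US=1,PS=0
  L2 @0x28[2] → 0x2B007  P=1,RW=1,US=1,PS=0
  ⇒ phys 0x2BEE7  [3 reads]

Access #0 fault: NONE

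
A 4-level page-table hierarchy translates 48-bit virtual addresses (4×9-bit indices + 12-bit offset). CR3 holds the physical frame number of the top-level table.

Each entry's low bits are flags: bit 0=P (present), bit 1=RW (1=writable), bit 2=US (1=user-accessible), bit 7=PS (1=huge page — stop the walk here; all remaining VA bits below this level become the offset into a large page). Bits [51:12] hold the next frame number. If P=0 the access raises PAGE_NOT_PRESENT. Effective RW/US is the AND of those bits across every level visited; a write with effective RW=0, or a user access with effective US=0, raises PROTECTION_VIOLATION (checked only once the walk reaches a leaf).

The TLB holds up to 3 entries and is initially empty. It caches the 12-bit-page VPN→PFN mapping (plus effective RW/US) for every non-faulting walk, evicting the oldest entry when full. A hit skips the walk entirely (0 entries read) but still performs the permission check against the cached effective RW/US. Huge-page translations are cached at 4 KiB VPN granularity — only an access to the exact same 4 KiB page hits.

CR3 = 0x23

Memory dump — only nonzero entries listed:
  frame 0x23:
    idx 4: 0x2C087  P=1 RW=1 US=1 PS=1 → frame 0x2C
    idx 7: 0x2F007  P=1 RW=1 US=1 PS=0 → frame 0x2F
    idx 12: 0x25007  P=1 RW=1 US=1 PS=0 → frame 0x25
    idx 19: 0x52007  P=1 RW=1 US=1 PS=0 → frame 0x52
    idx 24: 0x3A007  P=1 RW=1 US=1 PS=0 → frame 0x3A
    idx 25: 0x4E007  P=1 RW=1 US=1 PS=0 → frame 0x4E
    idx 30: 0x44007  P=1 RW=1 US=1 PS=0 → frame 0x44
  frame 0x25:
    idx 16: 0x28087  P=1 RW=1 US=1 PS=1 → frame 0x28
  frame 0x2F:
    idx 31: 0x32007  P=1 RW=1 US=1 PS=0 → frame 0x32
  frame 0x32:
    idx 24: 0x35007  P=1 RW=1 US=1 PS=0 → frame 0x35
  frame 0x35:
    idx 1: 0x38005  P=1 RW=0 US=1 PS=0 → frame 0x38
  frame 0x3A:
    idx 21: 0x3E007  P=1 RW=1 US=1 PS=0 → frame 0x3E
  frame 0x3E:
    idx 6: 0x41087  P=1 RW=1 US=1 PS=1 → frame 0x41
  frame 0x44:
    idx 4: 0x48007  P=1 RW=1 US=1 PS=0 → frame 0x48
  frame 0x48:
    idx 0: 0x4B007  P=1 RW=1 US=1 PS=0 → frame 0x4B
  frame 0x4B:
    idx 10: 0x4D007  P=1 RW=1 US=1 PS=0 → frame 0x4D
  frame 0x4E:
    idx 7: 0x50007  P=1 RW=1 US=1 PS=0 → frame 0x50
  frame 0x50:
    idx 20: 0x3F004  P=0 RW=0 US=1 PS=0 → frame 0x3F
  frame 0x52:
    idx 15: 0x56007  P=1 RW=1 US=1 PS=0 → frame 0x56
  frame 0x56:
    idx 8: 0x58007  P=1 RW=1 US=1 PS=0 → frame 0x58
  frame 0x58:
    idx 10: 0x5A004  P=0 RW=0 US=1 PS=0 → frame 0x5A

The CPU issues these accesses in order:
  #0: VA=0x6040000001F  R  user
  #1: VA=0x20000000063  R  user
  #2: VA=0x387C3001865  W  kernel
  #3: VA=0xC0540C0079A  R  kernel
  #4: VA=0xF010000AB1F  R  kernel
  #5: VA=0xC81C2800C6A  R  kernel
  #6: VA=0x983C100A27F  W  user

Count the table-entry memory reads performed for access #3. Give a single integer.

Per-access translation:
#0 VA=0x6040000001F (r,user):
  lvl0: tbl 0x23, slot 12 ⇒ 0x25007 (P1/RW1/US1/PS0)
  lvl1: tbl 0x25, slot 16 ⇒ 0x28087 (P1/RW1/US1/PS1)
  → PA=0x2801F (huge @L1)  (2 entries read)
#1 VA=0x20000000063 (r,user):
  lvl0: tbl 0x23, slot 4 ⇒ 0x2C087 (P1/RW1/US1/PS1)
  → PA=0x2C063 (huge @L0)  (1 entries read)
#2 VA=0x387C3001865 (w,kernel):
  lvl0: tbl 0x23, slot 7 ⇒ 0x2F007 (P1/RW1/US1/PS0)
  lvl1: tbl 0x2F, slot 31 ⇒ 0x32007 (P1/RW1/US1/PS0)
  lvl2: tbl 0x32, slot 24 ⇒ 0x35007 (P1/RW1/US1/PS0)
  lvl3: tbl 0x35, slot 1 ⇒ 0x38005 (P1/RW0/US1/PS0)
  ✗ PROTECTION_VIOLATION  [4 reads]
#3 VA=0xC0540C0079A (r,kernel):
  lvl0: tbl 0x23, slot 24 ⇒ 0x3A007 (P1/RW1/US1/PS0)
  lvl1: tbl 0x3A, slot 21 ⇒ 0x3E007 (P1/RW1/US1/PS0)
  lvl2: tbl 0x3E, slot 6 ⇒ 0x41087 (P1/RW1/US1/PS1)
  → PA=0x4179A (huge @L2)  (3 entries read)
#4 VA=0xF010000AB1F (r,kernel):
  lvl0: tbl 0x23, slot 30 ⇒ 0x44007 (P1/RW1/US1/PS0)
  lvl1: tbl 0x44, slot 4 ⇒ 0x48007 (P1/RW1/US1/PS0)
  lvl2: tbl 0x48, slot 0 ⇒ 0x4B007 (P1/RW1/US1/PS0)
  lvl3: tbl 0x4B, slot 10 ⇒ 0x4D007 (P1/RW1/US1/PS0)
  → PA=0x4DB1F  (4 entries read)
#5 VA=0xC81C2800C6A (r,kernel):
  lvl0: tbl 0x23, slot 25 ⇒ 0x4E007 (P1/RW1/US1/PS0)
  lvl1: tbl 0x4E, slot 7 ⇒ 0x50007 (P1/RW1/US1/PS0)
  lvl2: tbl 0x50, slot 20 ⇒ 0x3F004 (P0/RW0/US1/PS0)
  ✗ PAGE_NOT_PRESENT  [3 reads]
#6 VA=0x983C100A27F (w,user):
  lvl0: tbl 0x23, slot 19 ⇒ 0x52007 (P1/RW1/US1/PS0)
  lvl1: tbl 0x52, slot 15 ⇒ 0x56007 (P1/RW1/US1/PS0)
  lvl2: tbl 0x56, slot 8 ⇒ 0x58007 (P1/RW1/US1/PS0)
  lvl3: tbl 0x58, slot 10 ⇒ 0x5A004 (P0/RW0/US1/PS0)
  ✗ PAGE_NOT_PRESENT  [4 reads]

Entries read for #3: 3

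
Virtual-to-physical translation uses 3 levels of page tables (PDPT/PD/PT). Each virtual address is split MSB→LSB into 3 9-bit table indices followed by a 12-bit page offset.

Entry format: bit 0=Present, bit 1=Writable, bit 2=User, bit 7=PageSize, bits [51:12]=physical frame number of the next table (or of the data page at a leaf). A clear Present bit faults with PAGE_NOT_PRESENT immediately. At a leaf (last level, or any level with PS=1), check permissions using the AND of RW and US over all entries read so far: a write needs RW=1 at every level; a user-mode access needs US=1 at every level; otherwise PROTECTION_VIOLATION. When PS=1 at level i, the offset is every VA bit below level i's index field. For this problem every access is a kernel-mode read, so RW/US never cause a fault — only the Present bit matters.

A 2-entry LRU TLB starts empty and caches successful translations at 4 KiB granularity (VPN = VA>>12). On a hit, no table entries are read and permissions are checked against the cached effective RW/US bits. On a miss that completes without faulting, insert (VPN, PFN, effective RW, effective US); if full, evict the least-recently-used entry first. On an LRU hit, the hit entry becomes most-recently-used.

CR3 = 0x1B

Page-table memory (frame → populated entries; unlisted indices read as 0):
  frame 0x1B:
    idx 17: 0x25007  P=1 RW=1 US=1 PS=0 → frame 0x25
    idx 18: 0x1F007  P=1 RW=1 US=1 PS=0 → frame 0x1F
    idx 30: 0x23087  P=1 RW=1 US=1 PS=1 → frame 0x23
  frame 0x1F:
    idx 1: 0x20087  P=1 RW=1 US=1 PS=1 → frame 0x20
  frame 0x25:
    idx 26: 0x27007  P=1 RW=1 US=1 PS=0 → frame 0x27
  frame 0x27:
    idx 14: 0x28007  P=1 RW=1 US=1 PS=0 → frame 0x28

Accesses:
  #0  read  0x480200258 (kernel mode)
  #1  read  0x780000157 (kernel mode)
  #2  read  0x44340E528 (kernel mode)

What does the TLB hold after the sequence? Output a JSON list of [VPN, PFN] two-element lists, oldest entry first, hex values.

Walk each access:
#0 VA=0x480200258 (r,kernel):
  lvl0: tbl 0x1B, slot 18 ⇒ 0x1F007 (P1/RW1/US1/PS0)
  lvl1: tbl 0x1F, slot 1 ⇒ 0x20087 (P1/RW1/US1/PS1)
  → PA=0x20258 (huge @L1)  (2 entries read)
#1 VA=0x780000157 (r,kernel):
  lvl0: tbl 0x1B, slot 30 ⇒ 0x23087 (P1/RW1/US1/PS1)
  → PA=0x23157 (huge @L0)  (1 entries read)
#2 VA=0x44340E528 (r,kernel):
  lvl0: tbl 0x1B, slot 17 ⇒ 0x25007 (P1/RW1/US1/PS0)
  lvl1: tbl 0x25, slot 26 ⇒ 0x27007 (P1/RW1/US1/PS0)
  lvl2: tbl 0x27, slot 14 ⇒ 0x28007 (P1/RW1/US1/PS0)
  → PA=0x28528  (3 entries read)

TLB: [["0x780000", "0x23"], ["0x44340E", "0x28"]]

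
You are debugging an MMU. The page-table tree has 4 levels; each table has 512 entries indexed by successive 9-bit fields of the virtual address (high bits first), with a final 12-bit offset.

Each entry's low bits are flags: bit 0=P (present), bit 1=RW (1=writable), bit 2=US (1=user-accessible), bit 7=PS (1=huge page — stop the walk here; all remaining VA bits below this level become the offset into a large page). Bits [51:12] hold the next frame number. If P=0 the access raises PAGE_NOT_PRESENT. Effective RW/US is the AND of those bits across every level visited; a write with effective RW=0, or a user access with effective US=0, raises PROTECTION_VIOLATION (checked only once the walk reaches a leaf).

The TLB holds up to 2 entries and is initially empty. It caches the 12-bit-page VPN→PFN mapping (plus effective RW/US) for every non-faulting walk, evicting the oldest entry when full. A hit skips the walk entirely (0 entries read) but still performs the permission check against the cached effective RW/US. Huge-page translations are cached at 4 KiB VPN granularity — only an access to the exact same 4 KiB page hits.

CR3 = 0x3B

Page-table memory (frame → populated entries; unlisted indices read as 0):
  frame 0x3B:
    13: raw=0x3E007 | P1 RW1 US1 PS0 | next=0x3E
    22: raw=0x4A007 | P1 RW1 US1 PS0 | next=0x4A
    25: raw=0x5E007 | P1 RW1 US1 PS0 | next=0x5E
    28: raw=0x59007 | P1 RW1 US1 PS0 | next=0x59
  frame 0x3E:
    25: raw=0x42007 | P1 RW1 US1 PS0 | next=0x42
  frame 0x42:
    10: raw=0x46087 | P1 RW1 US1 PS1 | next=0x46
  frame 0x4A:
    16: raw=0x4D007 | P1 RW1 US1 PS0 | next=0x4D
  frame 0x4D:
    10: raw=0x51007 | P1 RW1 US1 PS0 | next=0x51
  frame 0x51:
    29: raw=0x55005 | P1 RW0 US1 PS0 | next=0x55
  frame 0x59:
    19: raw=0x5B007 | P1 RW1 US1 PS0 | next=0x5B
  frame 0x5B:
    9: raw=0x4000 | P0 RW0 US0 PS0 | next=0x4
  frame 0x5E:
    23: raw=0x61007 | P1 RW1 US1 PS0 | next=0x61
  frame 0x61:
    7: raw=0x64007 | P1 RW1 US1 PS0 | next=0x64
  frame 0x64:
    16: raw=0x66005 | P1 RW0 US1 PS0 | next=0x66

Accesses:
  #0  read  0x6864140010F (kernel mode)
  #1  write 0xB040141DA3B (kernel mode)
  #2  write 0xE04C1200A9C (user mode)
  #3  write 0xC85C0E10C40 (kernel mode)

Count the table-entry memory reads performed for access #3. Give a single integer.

Walk each access:
#0 VA=0x6864140010F (r,kernel):
  L0: frame=0x3B idx=13 entry=0x3E007 [P=1 RW=1 US=1 PS=0]
  L1: frame=0x3E idx=25 entry=0x42007 [P=1 RW=1 US=1 PS=0]
  L2: frame=0x42 idx=10 entry=0x46087 [P=1 RW=1 US=1 PS=1]
  ✓ 0x4610F (huge @L2)  — 3 lookups
#1 VA=0xB040141DA3B (w,kernel):
  L0: frame=0x3B idx=22 entry=0x4A007 [P=1 RW=1 US=1 PS=0]
  L1: frame=0x4A idx=16 entry=0x4D007 [P=1 RW=1 US=1 PS=0]
  L2: frame=0x4D idx=10 entry=0x51007 [P=1 RW=1 US=1 PS=0]
  L3: frame=0x51 idx=29 entry=0x55005 [P=1 RW=0 US=1 PS=0]
  → PROTECTION_VIOLATION  (4 entries read)
#2 VA=0xE04C1200A9C (w,user):
  L0: frame=0x3B idx=28 entry=0x59007 [P=1 RW=1 US=1 PS=0]
  L1: frame=0x59 idx=19 entry=0x5B007 [P=1 RW=1 US=1 PS=0]
  L2: frame=0x5B idx=9 entry=0x4000 [P=0 RW=0 US=0 PS=0]
  → PAGE_NOT_PRESENT  (3 entries read)
#3 VA=0xC85C0E10C40 (w,kernel):
  L0: frame=0x3B idx=25 entry=0x5E007 [P=1 RW=1 US=1 PS=0]
  L1: frame=0x5E idx=23 entry=0x61007 [P=1 RW=1 US=1 PS=0]
  L2: frame=0x61 idx=7 entry=0x64007 [P=1 RW=1 US=1 PS=0]
  L3: frame=0x64 idx=16 entry=0x66005 [P=1 RW=0 US=1 PS=0]
  → PROTECTION_VIOLATION  (4 entries read)

Entries read for #3: 4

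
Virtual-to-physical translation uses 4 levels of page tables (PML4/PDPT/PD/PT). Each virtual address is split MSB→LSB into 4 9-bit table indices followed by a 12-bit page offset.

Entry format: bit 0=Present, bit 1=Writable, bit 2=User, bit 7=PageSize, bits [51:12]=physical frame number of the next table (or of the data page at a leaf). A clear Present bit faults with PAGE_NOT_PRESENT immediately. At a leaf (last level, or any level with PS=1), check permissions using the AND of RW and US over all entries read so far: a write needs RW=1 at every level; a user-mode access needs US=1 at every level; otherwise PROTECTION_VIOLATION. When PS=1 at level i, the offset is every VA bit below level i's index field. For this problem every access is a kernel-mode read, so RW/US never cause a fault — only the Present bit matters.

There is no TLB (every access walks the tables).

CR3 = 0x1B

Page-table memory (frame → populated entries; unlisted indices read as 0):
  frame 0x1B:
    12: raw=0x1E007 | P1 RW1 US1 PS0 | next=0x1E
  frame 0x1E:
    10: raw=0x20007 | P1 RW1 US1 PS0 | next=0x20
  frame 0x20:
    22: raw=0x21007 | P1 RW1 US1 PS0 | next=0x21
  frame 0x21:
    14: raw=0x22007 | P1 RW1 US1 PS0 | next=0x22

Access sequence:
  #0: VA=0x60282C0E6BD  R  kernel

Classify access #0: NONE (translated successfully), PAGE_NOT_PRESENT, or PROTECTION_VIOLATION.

Walk each access:
#0 VA=0x60282C0E6BD (r,kernel):
  L0: frame=0x1B idx=12 entry=0x1E007 [P=1 RW=1 US=1 PS=0]
  L1: frame=0x1E idx=10 entry=0x20007 [P=1 RW=1 US=1 PS=0]
  L2: frame=0x20 idx=22 entry=0x21007 [P=1 RW=1 US=1 PS=0]
  L3: frame=0x21 idx=14 entry=0x22007 [P=1 RW=1 US=1 PS=0]
  ⇒ phys 0x226BD  [4 reads]

Access #0 fault: NONE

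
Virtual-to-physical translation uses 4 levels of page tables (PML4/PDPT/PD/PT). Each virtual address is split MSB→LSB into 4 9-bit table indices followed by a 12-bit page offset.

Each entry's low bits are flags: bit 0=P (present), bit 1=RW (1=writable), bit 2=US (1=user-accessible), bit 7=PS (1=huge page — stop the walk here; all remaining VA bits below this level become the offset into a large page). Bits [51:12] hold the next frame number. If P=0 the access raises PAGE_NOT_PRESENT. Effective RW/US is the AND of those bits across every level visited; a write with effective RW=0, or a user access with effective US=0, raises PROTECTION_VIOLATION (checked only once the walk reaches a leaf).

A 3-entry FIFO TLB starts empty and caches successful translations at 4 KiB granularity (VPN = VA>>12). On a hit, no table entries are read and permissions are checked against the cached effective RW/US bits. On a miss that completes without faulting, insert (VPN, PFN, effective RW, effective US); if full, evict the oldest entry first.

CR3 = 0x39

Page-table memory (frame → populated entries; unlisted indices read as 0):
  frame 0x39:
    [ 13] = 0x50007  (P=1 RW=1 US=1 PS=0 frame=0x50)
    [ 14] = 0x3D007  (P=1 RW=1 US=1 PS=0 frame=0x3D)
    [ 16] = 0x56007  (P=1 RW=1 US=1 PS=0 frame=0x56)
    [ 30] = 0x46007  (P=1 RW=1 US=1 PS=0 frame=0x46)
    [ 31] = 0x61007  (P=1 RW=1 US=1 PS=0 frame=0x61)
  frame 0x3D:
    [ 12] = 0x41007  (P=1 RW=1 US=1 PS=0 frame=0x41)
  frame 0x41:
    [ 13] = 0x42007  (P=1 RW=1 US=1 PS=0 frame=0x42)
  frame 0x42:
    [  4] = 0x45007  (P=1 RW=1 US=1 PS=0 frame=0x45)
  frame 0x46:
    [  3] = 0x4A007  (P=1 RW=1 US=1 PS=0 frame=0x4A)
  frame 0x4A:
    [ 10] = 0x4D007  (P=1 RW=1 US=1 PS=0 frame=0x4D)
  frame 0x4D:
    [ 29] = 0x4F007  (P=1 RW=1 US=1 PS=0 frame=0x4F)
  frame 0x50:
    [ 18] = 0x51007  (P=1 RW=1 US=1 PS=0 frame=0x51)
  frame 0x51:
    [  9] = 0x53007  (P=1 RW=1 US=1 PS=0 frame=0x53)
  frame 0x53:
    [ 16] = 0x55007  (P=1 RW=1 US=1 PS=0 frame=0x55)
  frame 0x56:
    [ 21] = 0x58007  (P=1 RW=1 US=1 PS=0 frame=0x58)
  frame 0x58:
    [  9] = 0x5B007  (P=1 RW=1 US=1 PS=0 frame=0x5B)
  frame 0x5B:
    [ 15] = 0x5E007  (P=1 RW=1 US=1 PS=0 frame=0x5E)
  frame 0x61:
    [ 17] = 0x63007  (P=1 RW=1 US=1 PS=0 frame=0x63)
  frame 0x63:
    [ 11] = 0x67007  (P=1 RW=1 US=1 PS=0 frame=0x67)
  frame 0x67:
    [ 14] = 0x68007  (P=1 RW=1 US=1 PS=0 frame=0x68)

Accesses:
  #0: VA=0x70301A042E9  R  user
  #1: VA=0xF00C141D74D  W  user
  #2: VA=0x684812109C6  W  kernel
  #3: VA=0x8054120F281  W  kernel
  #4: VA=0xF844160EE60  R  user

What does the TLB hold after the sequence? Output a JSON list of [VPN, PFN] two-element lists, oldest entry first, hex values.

Trace:
#0 VA=0x70301A042E9 (r,user):
  L0 @0x39[14] → 0x3D007  P=1,RW=1,US=1,PS=0
  L1 @0x3D[12] → 0x41007  P=1,RW=1,US=1,PS=0
  L2 @0x41[13] → 0x42007  P=1,RW=1,US=1,PS=0
  L3 @0x42[4] → 0x45007  P=1,RW=1,US=1,PS=0
  → PA=0x452E9  (4 entries read)
#1 VA=0xF00C141D74D (w,user):
  L0 @0x39[30] → 0x46007  P=1,RW=1,US=1,PS=0
  L1 @0x46[3] → 0x4A007  P=1,RW=1,US=1,PS=0
  L2 @0x4A[10] → 0x4D007  P=1,RW=1,US=1,PS=0
  L3 @0x4D[29] → 0x4F007  P=1,RW=1,US=1,PS=0
  → PA=0x4F74D  (4 entries read)
#2 VA=0x684812109C6 (w,kernel):
  L0 @0x39[13] → 0x50007  P=1,RW=1,US=1,PS=0
  L1 @0x50[18] → 0x51007  P=1,RW=1,US=1,PS=0
  L2 @0x51[9] → 0x53007  P=1,RW=1,US=1,PS=0
  L3 @0x53[16] → 0x55007  P=1,RW=1,US=1,PS=0
  → PA=0x559C6  (4 entries read)
#3 VA=0x8054120F281 (w,kernel):
  L0 @0x39[16] → 0x56007  P=1,RW=1,US=1,PS=0
  L1 @0x56[21] → 0x58007  P=1,RW=1,US=1,PS=0
  L2 @0x58[9] → 0x5B007  P=1,RW=1,US=1,PS=0
  L3 @0x5B[15] → 0x5E007  P=1,RW=1,US=1,PS=0
  → PA=0x5E281  (4 entries read)
#4 VA=0xF844160EE60 (r,user):
  L0 @0x39[31] → 0x61007  P=1,RW=1,US=1,PS=0
  L1 @0x61[17] → 0x63007  P=1,RW=1,US=1,PS=0
  L2 @0x63[11] → 0x67007  P=1,RW=1,US=1,PS=0
  L3 @0x67[14] → 0x68007  P=1,RW=1,US=1,PS=0
  → PA=0x68E60  (4 entries read)

TLB: [["0x68481210", "0x55"], ["0x8054120F", "0x5E"], ["0xF844160E", "0x68"]]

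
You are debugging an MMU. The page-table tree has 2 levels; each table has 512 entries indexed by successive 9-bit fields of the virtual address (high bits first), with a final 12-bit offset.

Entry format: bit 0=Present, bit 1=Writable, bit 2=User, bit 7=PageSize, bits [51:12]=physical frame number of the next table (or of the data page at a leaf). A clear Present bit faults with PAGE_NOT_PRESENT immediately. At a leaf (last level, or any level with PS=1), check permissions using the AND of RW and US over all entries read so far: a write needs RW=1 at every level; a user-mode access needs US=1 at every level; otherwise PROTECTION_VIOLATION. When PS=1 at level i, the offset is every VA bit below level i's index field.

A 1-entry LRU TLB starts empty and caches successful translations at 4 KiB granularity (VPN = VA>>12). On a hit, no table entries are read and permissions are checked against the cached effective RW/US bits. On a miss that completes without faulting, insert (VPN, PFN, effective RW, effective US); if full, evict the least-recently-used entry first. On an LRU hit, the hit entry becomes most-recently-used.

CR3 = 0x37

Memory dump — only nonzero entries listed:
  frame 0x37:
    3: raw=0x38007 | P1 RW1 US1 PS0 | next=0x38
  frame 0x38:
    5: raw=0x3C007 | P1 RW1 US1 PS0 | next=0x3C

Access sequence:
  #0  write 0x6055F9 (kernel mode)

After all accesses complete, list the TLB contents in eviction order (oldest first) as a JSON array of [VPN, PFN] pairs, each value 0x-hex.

Per-access translation:
#0 VA=0x6055F9 (w,kernel):
  L0: frame=0x37 idx=3 entry=0x38007 [P=1 RW=1 US=1 PS=0]
  L1: frame=0x38 idx=5 entry=0x3C007 [P=1 RW=1 US=1 PS=0]
  → PA=0x3C5F9  (2 entries read)

TLB: [["0x605", "0x3C"]]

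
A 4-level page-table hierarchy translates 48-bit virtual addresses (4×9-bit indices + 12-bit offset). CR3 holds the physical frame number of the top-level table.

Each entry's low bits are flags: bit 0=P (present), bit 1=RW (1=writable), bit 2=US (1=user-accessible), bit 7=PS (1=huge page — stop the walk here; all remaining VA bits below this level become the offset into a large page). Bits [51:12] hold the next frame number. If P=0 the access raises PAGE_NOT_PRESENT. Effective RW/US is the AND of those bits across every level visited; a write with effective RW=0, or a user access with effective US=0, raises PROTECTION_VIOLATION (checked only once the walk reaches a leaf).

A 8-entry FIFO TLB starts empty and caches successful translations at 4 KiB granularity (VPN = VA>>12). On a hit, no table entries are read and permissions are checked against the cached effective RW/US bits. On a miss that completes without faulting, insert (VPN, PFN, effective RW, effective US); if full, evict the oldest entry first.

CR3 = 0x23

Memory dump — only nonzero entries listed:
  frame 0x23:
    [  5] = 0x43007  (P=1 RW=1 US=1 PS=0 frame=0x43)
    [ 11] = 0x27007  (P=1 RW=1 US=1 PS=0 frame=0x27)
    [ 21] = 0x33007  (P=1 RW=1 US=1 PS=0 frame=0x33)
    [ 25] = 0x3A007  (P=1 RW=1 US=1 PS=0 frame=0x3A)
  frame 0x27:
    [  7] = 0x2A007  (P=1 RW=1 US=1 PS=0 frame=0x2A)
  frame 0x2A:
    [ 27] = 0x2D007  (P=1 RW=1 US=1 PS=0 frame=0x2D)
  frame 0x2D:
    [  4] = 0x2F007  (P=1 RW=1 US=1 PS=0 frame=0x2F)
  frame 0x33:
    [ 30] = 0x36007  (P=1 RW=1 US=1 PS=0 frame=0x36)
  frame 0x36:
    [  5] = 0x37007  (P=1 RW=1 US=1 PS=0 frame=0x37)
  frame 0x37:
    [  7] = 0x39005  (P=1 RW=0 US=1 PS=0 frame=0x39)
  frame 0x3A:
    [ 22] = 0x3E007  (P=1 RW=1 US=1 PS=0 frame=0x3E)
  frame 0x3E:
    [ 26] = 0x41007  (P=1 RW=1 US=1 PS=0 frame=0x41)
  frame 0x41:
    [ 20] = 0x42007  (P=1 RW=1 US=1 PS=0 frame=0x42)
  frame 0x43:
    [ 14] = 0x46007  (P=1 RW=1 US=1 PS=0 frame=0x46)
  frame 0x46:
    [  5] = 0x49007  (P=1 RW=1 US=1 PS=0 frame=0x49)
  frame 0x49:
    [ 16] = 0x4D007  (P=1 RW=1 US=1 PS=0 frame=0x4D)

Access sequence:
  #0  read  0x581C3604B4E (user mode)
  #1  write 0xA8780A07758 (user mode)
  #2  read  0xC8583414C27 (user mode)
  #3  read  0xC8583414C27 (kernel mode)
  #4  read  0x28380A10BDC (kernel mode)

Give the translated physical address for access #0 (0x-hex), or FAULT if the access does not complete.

Per-access translation:
#0 VA=0x581C3604B4E (r,user):
  L0: frame=0x23 idx=11 entry=0x27007 [P=1 RW=1 US=1 PS=0]
  L1: frame=0x27 idx=7 entry=0x2A007 [P=1 RW=1 US=1 PS=0]
  L2: frame=0x2A idx=27 entry=0x2D007 [P=1 RW=1 US=1 PS=0]
  L3: frame=0x2D idx=4 entry=0x2F007 [P=1 RW=1 US=1 PS=0]
  → PA=0x2FB4E  (4 entries read)
#1 VA=0xA8780A07758 (w,user):
  L0: frame=0x23 idx=21 entry=0x33007 [P=1 RW=1 US=1 PS=0]
  L1: frame=0x33 idx=30 entry=0x36007 [P=1 RW=1 US=1 PS=0]
  L2: frame=0x36 idx=5 entry=0x37007 [P=1 RW=1 US=1 PS=0]
  L3: frame=0x37 idx=7 entry=0x39005 [P=1 RW=0 US=1 PS=0]
  → PROTECTION_VIOLATION  (4 entries read)
#2 VA=0xC8583414C27 (r,user):
  L0: frame=0x23 idx=25 entry=0x3A007 [P=1 RW=1 US=1 PS=0]
  L1: frame=0x3A idx=22 entry=0x3E007 [P=1 RW=1 US=1 PS=0]
  L2: frame=0x3E idx=26 entry=0x41007 [P=1 RW=1 US=1 PS=0]
  L3: frame=0x41 idx=20 entry=0x42007 [P=1 RW=1 US=1 PS=0]
  → PA=0x42C27  (4 entries read)
#3 VA=0xC8583414C27 (r,kernel):
  TLB hit vpn=0xC8583414 → PA=0x42C27
#4 VA=0x28380A10BDC (r,kernel):
  L0: frame=0x23 idx=5 entry=0x43007 [P=1 RW=1 US=1 PS=0]
  L1: frame=0x43 idx=14 entry=0x46007 [P=1 RW=1 US=1 PS=0]
  L2: frame=0x46 idx=5 entry=0x49007 [P=1 RW=1 US=1 PS=0]
  L3: frame=0x49 idx=16 entry=0x4D007 [P=1 RW=1 US=1 PS=0]
  → PA=0x4DBDC  (4 entries read)

Access #0 PA: 0x2FB4E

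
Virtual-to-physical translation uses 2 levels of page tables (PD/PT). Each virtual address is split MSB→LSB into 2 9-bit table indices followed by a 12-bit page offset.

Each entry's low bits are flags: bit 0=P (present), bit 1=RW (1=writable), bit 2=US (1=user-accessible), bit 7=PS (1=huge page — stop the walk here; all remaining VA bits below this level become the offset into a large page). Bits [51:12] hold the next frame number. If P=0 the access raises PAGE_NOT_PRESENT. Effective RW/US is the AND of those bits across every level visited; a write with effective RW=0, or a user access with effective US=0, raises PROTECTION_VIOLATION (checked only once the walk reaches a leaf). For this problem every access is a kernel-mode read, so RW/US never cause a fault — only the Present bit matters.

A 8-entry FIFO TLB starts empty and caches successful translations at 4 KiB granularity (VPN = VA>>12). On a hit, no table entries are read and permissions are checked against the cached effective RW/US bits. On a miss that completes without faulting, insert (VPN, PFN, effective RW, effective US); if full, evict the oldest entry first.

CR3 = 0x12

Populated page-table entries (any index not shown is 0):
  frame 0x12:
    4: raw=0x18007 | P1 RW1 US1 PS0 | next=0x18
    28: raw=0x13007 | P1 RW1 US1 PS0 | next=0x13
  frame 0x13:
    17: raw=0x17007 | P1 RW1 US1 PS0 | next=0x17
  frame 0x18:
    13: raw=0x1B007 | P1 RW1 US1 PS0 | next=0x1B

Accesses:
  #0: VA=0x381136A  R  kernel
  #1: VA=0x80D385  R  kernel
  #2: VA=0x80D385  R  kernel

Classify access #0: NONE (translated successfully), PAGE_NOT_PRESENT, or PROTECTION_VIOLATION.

Trace:
#0 VA=0x381136A (r,kernel):
  [0] read 0x12 idx=28: raw=0x13007 flags P=1 W=1 U=1 S=0
  [1] read 0x13 idx=17: raw=0x17007 flags P=1 W=1 U=1 S=0
  ✓ 0x1736A  — 2 lookups
#1 VA=0x80D385 (r,kernel):
  [0] read 0x12 idx=4: raw=0x18007 flags P=1 W=1 U=1 S=0
  [1] read 0x18 idx=13: raw=0x1B007 flags P=1 W=1 U=1 S=0
  ✓ 0x1B385  — 2 lookups
#2 VA=0x80D385 (r,kernel):
  TLB hit vpn=0x80D → PA=0x1B385

Access #0 fault: NONE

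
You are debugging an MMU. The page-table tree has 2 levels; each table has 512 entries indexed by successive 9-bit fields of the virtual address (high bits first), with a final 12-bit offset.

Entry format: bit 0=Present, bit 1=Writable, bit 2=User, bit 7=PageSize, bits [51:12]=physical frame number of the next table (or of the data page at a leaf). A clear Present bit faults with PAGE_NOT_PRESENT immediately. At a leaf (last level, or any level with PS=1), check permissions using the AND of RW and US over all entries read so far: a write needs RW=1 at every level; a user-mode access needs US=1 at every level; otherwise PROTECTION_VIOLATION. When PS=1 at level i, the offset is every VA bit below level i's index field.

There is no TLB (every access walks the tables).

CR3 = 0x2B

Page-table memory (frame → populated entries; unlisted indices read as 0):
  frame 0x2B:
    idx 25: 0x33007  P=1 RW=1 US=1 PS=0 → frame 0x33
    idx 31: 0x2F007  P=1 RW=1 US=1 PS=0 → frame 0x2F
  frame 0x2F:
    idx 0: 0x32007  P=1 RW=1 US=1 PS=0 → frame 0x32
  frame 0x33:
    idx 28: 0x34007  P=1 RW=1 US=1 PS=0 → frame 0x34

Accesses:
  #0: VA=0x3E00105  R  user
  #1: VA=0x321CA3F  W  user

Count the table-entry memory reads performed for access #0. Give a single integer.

Per-access translation:
#0 VA=0x3E00105 (r,user):
  L0: frame=0x2B idx=31 entry=0x2F007 [P=1 RW=1 US=1 PS=0]
  L1: frame=0x2F idx=0 entry=0x32007 [P=1 RW=1 US=1 PS=0]
  ⇒ phys 0x32105  [2 reads]
#1 VA=0x321CA3F (w,user):
  L0: frame=0x2B idx=25 entry=0x33007 [P=1 RW=1 US=1 PS=0]
  L1: frame=0x33 idx=28 entry=0x34007 [P=1 RW=1 US=1 PS=0]
  ⇒ phys 0x34A3F  [2 reads]

Entries read for #0: 2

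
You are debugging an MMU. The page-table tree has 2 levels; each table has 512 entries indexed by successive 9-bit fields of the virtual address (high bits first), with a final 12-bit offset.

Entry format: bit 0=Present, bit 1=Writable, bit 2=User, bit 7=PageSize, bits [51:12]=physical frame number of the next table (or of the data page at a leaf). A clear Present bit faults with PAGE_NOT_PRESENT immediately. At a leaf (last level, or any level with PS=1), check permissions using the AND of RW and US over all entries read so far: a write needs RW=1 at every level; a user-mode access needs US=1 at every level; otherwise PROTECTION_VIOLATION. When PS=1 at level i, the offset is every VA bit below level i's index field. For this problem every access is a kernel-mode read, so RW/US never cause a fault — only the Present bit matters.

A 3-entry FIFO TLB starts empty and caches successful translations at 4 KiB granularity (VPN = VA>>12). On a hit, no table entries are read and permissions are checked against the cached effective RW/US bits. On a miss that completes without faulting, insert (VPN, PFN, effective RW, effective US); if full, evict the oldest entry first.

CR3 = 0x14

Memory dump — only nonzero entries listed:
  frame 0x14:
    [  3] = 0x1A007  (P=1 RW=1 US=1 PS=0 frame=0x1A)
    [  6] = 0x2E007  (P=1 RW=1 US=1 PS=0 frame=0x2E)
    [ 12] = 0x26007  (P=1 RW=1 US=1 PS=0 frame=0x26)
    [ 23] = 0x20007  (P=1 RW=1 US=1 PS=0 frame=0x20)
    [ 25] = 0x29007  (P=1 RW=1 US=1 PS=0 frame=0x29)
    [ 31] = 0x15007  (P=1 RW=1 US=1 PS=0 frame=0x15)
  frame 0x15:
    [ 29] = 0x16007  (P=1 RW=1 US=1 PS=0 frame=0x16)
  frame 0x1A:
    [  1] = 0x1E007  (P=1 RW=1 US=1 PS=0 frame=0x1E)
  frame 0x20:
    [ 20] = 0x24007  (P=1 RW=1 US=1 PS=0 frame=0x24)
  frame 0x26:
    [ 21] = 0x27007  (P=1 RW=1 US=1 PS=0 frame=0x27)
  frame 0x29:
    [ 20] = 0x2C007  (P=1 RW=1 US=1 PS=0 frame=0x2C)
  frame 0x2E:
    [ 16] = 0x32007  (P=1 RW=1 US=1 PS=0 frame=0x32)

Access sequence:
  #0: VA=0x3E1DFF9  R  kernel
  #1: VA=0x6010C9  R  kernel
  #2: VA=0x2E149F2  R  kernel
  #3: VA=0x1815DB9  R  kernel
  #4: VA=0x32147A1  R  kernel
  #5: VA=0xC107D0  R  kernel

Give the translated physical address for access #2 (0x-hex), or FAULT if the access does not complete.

Per-access translation:
#0 VA=0x3E1DFF9 (r,kernel):
  lvl0: tbl 0x14, slot 31 ⇒ 0x15007 (P1/RW1/US1/PS0)
  lvl1: tbl 0x15, slot 29 ⇒ 0x16007 (P1/RW1/US1/PS0)
  ⇒ phys 0x16FF9  [2 reads]
#1 VA=0x6010C9 (r,kernel):
  lvl0: tbl 0x14, slot 3 ⇒ 0x1A007 (P1/RW1/US1/PS0)
  lvl1: tbl 0x1A, slot 1 ⇒ 0x1E007 (P1/RW1/US1/PS0)
  ⇒ phys 0x1E0C9  [2 reads]
#2 VA=0x2E149F2 (r,kernel):
  lvl0: tbl 0x14, slot 23 ⇒ 0x20007 (P1/RW1/US1/PS0)
  lvl1: tbl 0x20, slot 20 ⇒ 0x24007 (P1/RW1/US1/PS0)
  ⇒ phys 0x249F2  [2 reads]
#3 VA=0x1815DB9 (r,kernel):
  lvl0: tbl 0x14, slot 12 ⇒ 0x26007 (P1/RW1/US1/PS0)
  lvl1: tbl 0x26, slot 21 ⇒ 0x27007 (P1/RW1/US1/PS0)
  ⇒ phys 0x27DB9  [2 reads]
#4 VA=0x32147A1 (r,kernel):
  lvl0: tbl 0x14, slot 25 ⇒ 0x29007 (P1/RW1/US1/PS0)
  lvl1: tbl 0x29, slot 20 ⇒ 0x2C007 (P1/RW1/US1/PS0)
  ⇒ phys 0x2C7A1  [2 reads]
#5 VA=0xC107D0 (r,kernel):
  lvl0: tbl 0x14, slot 6 ⇒ 0x2E007 (P1/RW1/US1/PS0)
  lvl1: tbl 0x2E, slot 16 ⇒ 0x32007 (P1/RW1/US1/PS0)
  ⇒ phys 0x327D0  [2 reads]

Access #2 PA: 0x249F2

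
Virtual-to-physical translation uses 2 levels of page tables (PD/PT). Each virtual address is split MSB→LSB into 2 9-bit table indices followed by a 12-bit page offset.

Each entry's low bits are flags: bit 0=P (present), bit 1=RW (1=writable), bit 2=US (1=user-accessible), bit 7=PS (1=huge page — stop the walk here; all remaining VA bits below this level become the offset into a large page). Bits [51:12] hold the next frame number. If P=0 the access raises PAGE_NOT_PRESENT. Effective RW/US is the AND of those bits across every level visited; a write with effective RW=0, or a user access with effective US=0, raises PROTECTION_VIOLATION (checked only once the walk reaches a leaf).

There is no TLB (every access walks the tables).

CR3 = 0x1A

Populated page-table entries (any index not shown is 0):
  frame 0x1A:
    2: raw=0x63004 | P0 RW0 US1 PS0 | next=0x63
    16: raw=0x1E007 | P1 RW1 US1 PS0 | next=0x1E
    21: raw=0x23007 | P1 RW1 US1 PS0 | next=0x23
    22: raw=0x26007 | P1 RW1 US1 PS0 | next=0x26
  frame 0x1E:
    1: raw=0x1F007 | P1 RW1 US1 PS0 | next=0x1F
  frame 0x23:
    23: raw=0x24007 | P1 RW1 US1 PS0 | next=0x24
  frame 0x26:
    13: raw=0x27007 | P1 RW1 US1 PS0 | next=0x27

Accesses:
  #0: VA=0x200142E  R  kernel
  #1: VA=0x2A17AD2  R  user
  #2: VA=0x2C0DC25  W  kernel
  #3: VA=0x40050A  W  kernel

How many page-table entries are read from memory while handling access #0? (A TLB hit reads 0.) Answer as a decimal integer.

Walk each access:
#0 VA=0x200142E (r,kernel):
  lvl0: tbl 0x1A, slot 16 ⇒ 0x1E007 (P1/RW1/US1/PS0)
  lvl1: tbl 0x1E, slot 1 ⇒ 0x1F007 (P1/RW1/US1/PS0)
  → PA=0x1F42E  (2 entries read)
#1 VA=0x2A17AD2 (r,user):
  lvl0: tbl 0x1A, slot 21 ⇒ 0x23007 (P1/RW1/US1/PS0)
  lvl1: tbl 0x23, slot 23 ⇒ 0x24007 (P1/RW1/US1/PS0)
  → PA=0x24AD2  (2 entries read)
#2 VA=0x2C0DC25 (w,kernel):
  lvl0: tbl 0x1A, slot 22 ⇒ 0x26007 (P1/RW1/US1/PS0)
  lvl1: tbl 0x26, slot 13 ⇒ 0x27007 (P1/RW1/US1/PS0)
  → PA=0x27C25  (2 entries read)
#3 VA=0x40050A (w,kernel):
  lvl0: tbl 0x1A, slot 2 ⇒ 0x63004 (P0/RW0/US1/PS0)
  ✗ PAGE_NOT_PRESENT  [1 reads]

Entries read for #0: 2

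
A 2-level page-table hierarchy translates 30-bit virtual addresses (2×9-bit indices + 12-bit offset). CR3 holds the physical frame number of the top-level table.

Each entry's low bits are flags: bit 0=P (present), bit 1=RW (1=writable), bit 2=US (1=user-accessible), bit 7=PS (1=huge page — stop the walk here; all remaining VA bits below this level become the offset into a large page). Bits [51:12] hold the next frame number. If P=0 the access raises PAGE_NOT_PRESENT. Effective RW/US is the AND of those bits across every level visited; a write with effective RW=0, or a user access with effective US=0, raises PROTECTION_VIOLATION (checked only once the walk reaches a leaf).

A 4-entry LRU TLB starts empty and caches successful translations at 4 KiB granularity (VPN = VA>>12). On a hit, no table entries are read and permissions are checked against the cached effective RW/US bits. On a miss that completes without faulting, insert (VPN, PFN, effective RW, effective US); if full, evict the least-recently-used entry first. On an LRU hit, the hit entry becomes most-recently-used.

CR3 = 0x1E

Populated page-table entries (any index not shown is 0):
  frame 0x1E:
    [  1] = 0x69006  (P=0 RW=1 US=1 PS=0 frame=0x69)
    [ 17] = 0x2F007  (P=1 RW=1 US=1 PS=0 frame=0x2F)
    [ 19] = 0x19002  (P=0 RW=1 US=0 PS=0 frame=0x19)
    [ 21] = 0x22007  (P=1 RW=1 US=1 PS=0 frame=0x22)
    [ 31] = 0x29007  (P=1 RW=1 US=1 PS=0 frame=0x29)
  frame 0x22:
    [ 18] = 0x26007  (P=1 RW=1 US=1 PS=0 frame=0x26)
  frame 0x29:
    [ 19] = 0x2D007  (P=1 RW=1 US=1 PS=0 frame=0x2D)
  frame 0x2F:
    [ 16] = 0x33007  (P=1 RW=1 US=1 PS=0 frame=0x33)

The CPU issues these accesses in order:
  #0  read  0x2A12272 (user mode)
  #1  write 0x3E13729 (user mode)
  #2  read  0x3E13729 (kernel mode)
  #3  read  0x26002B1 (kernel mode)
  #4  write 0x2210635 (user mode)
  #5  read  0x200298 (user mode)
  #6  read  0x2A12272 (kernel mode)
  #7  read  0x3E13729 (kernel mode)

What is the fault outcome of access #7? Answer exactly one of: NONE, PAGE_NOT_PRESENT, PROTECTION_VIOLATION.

Trace:
#0 VA=0x2A12272 (r,user):
  L0: frame=0x1E idx=21 entry=0x22007 [P=1 RW=1 US=1 PS=0]
  L1: frame=0x22 idx=18 entry=0x26007 [P=1 RW=1 US=1 PS=0]
  ⇒ phys 0x26272  [2 reads]
#1 VA=0x3E13729 (w,user):
  L0: frame=0x1E idx=31 entry=0x29007 [P=1 RW=1 US=1 PS=0]
  L1: frame=0x29 idx=19 entry=0x2D007 [P=1 RW=1 US=1 PS=0]
  ⇒ phys 0x2D729  [2 reads]
#2 VA=0x3E13729 (r,kernel):
  TLB hit vpn=0x3E13 → PA=0x2D729
#3 VA=0x26002B1 (r,kernel):
  L0: frame=0x1E idx=19 entry=0x19002 [P=0 RW=1 US=0 PS=0]
  ✗ PAGE_NOT_PRESENT  [1 reads]
#4 VA=0x2210635 (w,user):
  L0: frame=0x1E idx=17 entry=0x2F007 [P=1 RW=1 US=1 PS=0]
  L1: frame=0x2F idx=16 entry=0x33007 [P=1 RW=1 US=1 PS=0]
  ⇒ phys 0x33635  [2 reads]
#5 VA=0x200298 (r,user):
  L0: frame=0x1E idx=1 entry=0x69006 [P=0 RW=1 US=1 PS=0]
  ✗ PAGE_NOT_PRESENT  [1 reads]
#6 VA=0x2A12272 (r,kernel):
  TLB hit vpn=0x2A12 → PA=0x26272
#7 VA=0x3E13729 (r,kernel):
  TLB hit vpn=0x3E13 → PA=0x2D729

Access #7 fault: NONE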